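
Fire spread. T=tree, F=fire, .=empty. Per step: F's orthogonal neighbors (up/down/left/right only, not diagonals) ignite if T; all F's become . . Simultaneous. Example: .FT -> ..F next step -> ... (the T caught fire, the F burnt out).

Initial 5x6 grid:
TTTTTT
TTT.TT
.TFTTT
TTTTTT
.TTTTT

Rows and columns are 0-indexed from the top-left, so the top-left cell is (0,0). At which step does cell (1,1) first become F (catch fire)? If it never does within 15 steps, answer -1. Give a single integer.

Step 1: cell (1,1)='T' (+4 fires, +1 burnt)
Step 2: cell (1,1)='F' (+6 fires, +4 burnt)
  -> target ignites at step 2
Step 3: cell (1,1)='.' (+9 fires, +6 burnt)
Step 4: cell (1,1)='.' (+5 fires, +9 burnt)
Step 5: cell (1,1)='.' (+2 fires, +5 burnt)
Step 6: cell (1,1)='.' (+0 fires, +2 burnt)
  fire out at step 6

2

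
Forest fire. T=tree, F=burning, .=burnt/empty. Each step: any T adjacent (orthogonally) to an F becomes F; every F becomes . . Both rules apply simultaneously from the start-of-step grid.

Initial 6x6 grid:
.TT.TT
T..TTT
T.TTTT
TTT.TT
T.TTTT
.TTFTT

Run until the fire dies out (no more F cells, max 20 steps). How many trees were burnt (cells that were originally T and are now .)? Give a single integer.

Answer: 25

Derivation:
Step 1: +3 fires, +1 burnt (F count now 3)
Step 2: +4 fires, +3 burnt (F count now 4)
Step 3: +3 fires, +4 burnt (F count now 3)
Step 4: +4 fires, +3 burnt (F count now 4)
Step 5: +4 fires, +4 burnt (F count now 4)
Step 6: +5 fires, +4 burnt (F count now 5)
Step 7: +2 fires, +5 burnt (F count now 2)
Step 8: +0 fires, +2 burnt (F count now 0)
Fire out after step 8
Initially T: 27, now '.': 34
Total burnt (originally-T cells now '.'): 25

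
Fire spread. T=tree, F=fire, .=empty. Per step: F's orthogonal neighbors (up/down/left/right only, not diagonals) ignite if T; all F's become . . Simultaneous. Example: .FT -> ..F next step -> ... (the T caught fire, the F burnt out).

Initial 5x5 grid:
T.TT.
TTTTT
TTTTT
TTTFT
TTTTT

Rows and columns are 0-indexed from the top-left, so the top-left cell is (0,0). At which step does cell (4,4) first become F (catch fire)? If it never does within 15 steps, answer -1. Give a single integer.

Step 1: cell (4,4)='T' (+4 fires, +1 burnt)
Step 2: cell (4,4)='F' (+6 fires, +4 burnt)
  -> target ignites at step 2
Step 3: cell (4,4)='.' (+6 fires, +6 burnt)
Step 4: cell (4,4)='.' (+4 fires, +6 burnt)
Step 5: cell (4,4)='.' (+1 fires, +4 burnt)
Step 6: cell (4,4)='.' (+1 fires, +1 burnt)
Step 7: cell (4,4)='.' (+0 fires, +1 burnt)
  fire out at step 7

2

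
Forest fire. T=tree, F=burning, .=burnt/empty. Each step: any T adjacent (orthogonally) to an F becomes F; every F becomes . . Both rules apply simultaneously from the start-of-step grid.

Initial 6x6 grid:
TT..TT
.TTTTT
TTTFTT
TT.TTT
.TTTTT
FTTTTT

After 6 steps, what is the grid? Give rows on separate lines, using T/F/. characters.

Step 1: 5 trees catch fire, 2 burn out
  TT..TT
  .TTFTT
  TTF.FT
  TT.FTT
  .TTTTT
  .FTTTT
Step 2: 8 trees catch fire, 5 burn out
  TT..TT
  .TF.FT
  TF...F
  TT..FT
  .FTFTT
  ..FTTT
Step 3: 9 trees catch fire, 8 burn out
  TT..FT
  .F...F
  F.....
  TF...F
  ..F.FT
  ...FTT
Step 4: 5 trees catch fire, 9 burn out
  TF...F
  ......
  ......
  F.....
  .....F
  ....FT
Step 5: 2 trees catch fire, 5 burn out
  F.....
  ......
  ......
  ......
  ......
  .....F
Step 6: 0 trees catch fire, 2 burn out
  ......
  ......
  ......
  ......
  ......
  ......

......
......
......
......
......
......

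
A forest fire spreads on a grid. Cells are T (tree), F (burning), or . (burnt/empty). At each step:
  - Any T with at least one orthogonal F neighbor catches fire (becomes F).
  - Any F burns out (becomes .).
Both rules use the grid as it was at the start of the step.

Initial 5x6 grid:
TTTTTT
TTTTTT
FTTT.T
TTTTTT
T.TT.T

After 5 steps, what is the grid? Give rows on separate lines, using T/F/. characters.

Step 1: 3 trees catch fire, 1 burn out
  TTTTTT
  FTTTTT
  .FTT.T
  FTTTTT
  T.TT.T
Step 2: 5 trees catch fire, 3 burn out
  FTTTTT
  .FTTTT
  ..FT.T
  .FTTTT
  F.TT.T
Step 3: 4 trees catch fire, 5 burn out
  .FTTTT
  ..FTTT
  ...F.T
  ..FTTT
  ..TT.T
Step 4: 4 trees catch fire, 4 burn out
  ..FTTT
  ...FTT
  .....T
  ...FTT
  ..FT.T
Step 5: 4 trees catch fire, 4 burn out
  ...FTT
  ....FT
  .....T
  ....FT
  ...F.T

...FTT
....FT
.....T
....FT
...F.T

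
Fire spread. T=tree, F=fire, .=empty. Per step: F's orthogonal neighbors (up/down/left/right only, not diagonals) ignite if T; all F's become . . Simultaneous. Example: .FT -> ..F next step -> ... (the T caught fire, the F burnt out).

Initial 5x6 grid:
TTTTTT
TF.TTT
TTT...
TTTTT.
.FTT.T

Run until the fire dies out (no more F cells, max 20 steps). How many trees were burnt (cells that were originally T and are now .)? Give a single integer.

Answer: 20

Derivation:
Step 1: +5 fires, +2 burnt (F count now 5)
Step 2: +7 fires, +5 burnt (F count now 7)
Step 3: +2 fires, +7 burnt (F count now 2)
Step 4: +3 fires, +2 burnt (F count now 3)
Step 5: +2 fires, +3 burnt (F count now 2)
Step 6: +1 fires, +2 burnt (F count now 1)
Step 7: +0 fires, +1 burnt (F count now 0)
Fire out after step 7
Initially T: 21, now '.': 29
Total burnt (originally-T cells now '.'): 20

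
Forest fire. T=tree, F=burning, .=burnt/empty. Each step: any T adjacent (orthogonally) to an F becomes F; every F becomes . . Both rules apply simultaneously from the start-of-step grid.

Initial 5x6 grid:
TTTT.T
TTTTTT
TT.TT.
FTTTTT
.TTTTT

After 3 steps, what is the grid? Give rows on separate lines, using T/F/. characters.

Step 1: 2 trees catch fire, 1 burn out
  TTTT.T
  TTTTTT
  FT.TT.
  .FTTTT
  .TTTTT
Step 2: 4 trees catch fire, 2 burn out
  TTTT.T
  FTTTTT
  .F.TT.
  ..FTTT
  .FTTTT
Step 3: 4 trees catch fire, 4 burn out
  FTTT.T
  .FTTTT
  ...TT.
  ...FTT
  ..FTTT

FTTT.T
.FTTTT
...TT.
...FTT
..FTTT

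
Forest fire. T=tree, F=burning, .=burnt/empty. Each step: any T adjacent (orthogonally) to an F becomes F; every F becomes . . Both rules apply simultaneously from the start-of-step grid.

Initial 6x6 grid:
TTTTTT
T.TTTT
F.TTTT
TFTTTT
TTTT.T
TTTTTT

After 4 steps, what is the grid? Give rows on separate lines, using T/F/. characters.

Step 1: 4 trees catch fire, 2 burn out
  TTTTTT
  F.TTTT
  ..TTTT
  F.FTTT
  TFTT.T
  TTTTTT
Step 2: 6 trees catch fire, 4 burn out
  FTTTTT
  ..TTTT
  ..FTTT
  ...FTT
  F.FT.T
  TFTTTT
Step 3: 7 trees catch fire, 6 burn out
  .FTTTT
  ..FTTT
  ...FTT
  ....FT
  ...F.T
  F.FTTT
Step 4: 5 trees catch fire, 7 burn out
  ..FTTT
  ...FTT
  ....FT
  .....F
  .....T
  ...FTT

..FTTT
...FTT
....FT
.....F
.....T
...FTT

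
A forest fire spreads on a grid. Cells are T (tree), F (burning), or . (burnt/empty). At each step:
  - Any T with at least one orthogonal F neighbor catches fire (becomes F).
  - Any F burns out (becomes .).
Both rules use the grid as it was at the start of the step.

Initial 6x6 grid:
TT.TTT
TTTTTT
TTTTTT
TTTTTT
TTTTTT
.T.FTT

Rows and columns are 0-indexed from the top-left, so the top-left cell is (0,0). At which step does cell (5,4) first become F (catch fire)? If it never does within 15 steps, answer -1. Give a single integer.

Step 1: cell (5,4)='F' (+2 fires, +1 burnt)
  -> target ignites at step 1
Step 2: cell (5,4)='.' (+4 fires, +2 burnt)
Step 3: cell (5,4)='.' (+5 fires, +4 burnt)
Step 4: cell (5,4)='.' (+7 fires, +5 burnt)
Step 5: cell (5,4)='.' (+6 fires, +7 burnt)
Step 6: cell (5,4)='.' (+4 fires, +6 burnt)
Step 7: cell (5,4)='.' (+3 fires, +4 burnt)
Step 8: cell (5,4)='.' (+1 fires, +3 burnt)
Step 9: cell (5,4)='.' (+0 fires, +1 burnt)
  fire out at step 9

1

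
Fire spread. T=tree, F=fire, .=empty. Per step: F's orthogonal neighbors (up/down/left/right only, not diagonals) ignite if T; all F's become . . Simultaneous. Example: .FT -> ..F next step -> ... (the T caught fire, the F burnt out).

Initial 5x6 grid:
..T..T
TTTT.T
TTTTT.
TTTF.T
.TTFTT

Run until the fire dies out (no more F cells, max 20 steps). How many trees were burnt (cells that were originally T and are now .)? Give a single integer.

Step 1: +4 fires, +2 burnt (F count now 4)
Step 2: +6 fires, +4 burnt (F count now 6)
Step 3: +4 fires, +6 burnt (F count now 4)
Step 4: +3 fires, +4 burnt (F count now 3)
Step 5: +1 fires, +3 burnt (F count now 1)
Step 6: +0 fires, +1 burnt (F count now 0)
Fire out after step 6
Initially T: 20, now '.': 28
Total burnt (originally-T cells now '.'): 18

Answer: 18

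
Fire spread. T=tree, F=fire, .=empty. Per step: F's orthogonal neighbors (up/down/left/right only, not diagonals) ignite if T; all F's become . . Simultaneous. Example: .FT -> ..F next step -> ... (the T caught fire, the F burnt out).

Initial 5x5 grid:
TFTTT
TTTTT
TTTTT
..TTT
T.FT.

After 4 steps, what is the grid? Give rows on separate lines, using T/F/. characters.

Step 1: 5 trees catch fire, 2 burn out
  F.FTT
  TFTTT
  TTTTT
  ..FTT
  T..F.
Step 2: 6 trees catch fire, 5 burn out
  ...FT
  F.FTT
  TFFTT
  ...FT
  T....
Step 3: 5 trees catch fire, 6 burn out
  ....F
  ...FT
  F..FT
  ....F
  T....
Step 4: 2 trees catch fire, 5 burn out
  .....
  ....F
  ....F
  .....
  T....

.....
....F
....F
.....
T....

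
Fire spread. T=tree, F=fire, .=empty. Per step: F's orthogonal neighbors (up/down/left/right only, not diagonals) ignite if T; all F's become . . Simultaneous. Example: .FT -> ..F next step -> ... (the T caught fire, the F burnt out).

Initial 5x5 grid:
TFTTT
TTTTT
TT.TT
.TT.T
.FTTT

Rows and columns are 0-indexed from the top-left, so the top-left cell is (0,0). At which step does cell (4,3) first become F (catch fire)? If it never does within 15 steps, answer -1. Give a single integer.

Step 1: cell (4,3)='T' (+5 fires, +2 burnt)
Step 2: cell (4,3)='F' (+6 fires, +5 burnt)
  -> target ignites at step 2
Step 3: cell (4,3)='.' (+4 fires, +6 burnt)
Step 4: cell (4,3)='.' (+3 fires, +4 burnt)
Step 5: cell (4,3)='.' (+1 fires, +3 burnt)
Step 6: cell (4,3)='.' (+0 fires, +1 burnt)
  fire out at step 6

2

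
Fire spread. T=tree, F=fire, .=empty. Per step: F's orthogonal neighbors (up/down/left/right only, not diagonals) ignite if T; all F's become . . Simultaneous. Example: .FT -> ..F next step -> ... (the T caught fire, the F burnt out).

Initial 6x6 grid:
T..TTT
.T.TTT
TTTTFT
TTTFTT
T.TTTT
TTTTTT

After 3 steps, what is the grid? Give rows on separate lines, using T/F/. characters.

Step 1: 6 trees catch fire, 2 burn out
  T..TTT
  .T.TFT
  TTTF.F
  TTF.FT
  T.TFTT
  TTTTTT
Step 2: 9 trees catch fire, 6 burn out
  T..TFT
  .T.F.F
  TTF...
  TF...F
  T.F.FT
  TTTFTT
Step 3: 7 trees catch fire, 9 burn out
  T..F.F
  .T....
  TF....
  F.....
  T....F
  TTF.FT

T..F.F
.T....
TF....
F.....
T....F
TTF.FT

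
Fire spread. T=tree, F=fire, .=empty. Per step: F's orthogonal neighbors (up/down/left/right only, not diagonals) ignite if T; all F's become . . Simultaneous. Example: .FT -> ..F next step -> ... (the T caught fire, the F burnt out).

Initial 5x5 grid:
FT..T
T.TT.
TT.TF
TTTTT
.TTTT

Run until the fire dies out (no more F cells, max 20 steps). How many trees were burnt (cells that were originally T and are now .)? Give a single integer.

Step 1: +4 fires, +2 burnt (F count now 4)
Step 2: +4 fires, +4 burnt (F count now 4)
Step 3: +5 fires, +4 burnt (F count now 5)
Step 4: +2 fires, +5 burnt (F count now 2)
Step 5: +1 fires, +2 burnt (F count now 1)
Step 6: +0 fires, +1 burnt (F count now 0)
Fire out after step 6
Initially T: 17, now '.': 24
Total burnt (originally-T cells now '.'): 16

Answer: 16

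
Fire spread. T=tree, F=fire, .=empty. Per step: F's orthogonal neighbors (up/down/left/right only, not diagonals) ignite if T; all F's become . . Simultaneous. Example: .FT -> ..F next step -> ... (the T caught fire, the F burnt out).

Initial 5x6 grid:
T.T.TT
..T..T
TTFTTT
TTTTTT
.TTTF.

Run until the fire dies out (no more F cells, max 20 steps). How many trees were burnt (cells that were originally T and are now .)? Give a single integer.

Step 1: +6 fires, +2 burnt (F count now 6)
Step 2: +7 fires, +6 burnt (F count now 7)
Step 3: +3 fires, +7 burnt (F count now 3)
Step 4: +1 fires, +3 burnt (F count now 1)
Step 5: +1 fires, +1 burnt (F count now 1)
Step 6: +1 fires, +1 burnt (F count now 1)
Step 7: +0 fires, +1 burnt (F count now 0)
Fire out after step 7
Initially T: 20, now '.': 29
Total burnt (originally-T cells now '.'): 19

Answer: 19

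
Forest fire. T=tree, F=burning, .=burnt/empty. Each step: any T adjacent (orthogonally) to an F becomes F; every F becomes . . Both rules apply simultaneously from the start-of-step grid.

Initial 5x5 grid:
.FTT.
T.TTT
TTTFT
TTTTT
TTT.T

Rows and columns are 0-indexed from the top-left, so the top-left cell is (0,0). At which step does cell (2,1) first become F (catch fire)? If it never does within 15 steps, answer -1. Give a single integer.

Step 1: cell (2,1)='T' (+5 fires, +2 burnt)
Step 2: cell (2,1)='F' (+6 fires, +5 burnt)
  -> target ignites at step 2
Step 3: cell (2,1)='.' (+4 fires, +6 burnt)
Step 4: cell (2,1)='.' (+3 fires, +4 burnt)
Step 5: cell (2,1)='.' (+1 fires, +3 burnt)
Step 6: cell (2,1)='.' (+0 fires, +1 burnt)
  fire out at step 6

2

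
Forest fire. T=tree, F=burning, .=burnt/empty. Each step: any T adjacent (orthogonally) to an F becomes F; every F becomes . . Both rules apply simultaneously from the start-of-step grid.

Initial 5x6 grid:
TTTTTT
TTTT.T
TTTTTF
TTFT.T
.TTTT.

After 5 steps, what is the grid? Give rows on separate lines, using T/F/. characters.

Step 1: 7 trees catch fire, 2 burn out
  TTTTTT
  TTTT.F
  TTFTF.
  TF.F.F
  .TFTT.
Step 2: 7 trees catch fire, 7 burn out
  TTTTTF
  TTFT..
  TF.F..
  F.....
  .F.FT.
Step 3: 6 trees catch fire, 7 burn out
  TTFTF.
  TF.F..
  F.....
  ......
  ....F.
Step 4: 3 trees catch fire, 6 burn out
  TF.F..
  F.....
  ......
  ......
  ......
Step 5: 1 trees catch fire, 3 burn out
  F.....
  ......
  ......
  ......
  ......

F.....
......
......
......
......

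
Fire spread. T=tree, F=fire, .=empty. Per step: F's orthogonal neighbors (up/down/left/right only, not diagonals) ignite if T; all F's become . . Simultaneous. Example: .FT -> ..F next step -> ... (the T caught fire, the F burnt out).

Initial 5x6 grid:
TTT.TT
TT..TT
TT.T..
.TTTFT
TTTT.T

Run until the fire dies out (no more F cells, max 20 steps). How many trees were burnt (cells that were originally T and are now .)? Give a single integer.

Answer: 17

Derivation:
Step 1: +2 fires, +1 burnt (F count now 2)
Step 2: +4 fires, +2 burnt (F count now 4)
Step 3: +2 fires, +4 burnt (F count now 2)
Step 4: +2 fires, +2 burnt (F count now 2)
Step 5: +3 fires, +2 burnt (F count now 3)
Step 6: +2 fires, +3 burnt (F count now 2)
Step 7: +2 fires, +2 burnt (F count now 2)
Step 8: +0 fires, +2 burnt (F count now 0)
Fire out after step 8
Initially T: 21, now '.': 26
Total burnt (originally-T cells now '.'): 17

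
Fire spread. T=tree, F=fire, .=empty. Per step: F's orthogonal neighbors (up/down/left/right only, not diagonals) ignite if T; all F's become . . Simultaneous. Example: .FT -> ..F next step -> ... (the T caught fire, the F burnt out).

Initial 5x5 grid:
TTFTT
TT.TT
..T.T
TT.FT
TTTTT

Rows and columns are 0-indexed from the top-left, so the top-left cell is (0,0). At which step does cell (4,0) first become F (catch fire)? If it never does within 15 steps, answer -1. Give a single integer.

Step 1: cell (4,0)='T' (+4 fires, +2 burnt)
Step 2: cell (4,0)='T' (+7 fires, +4 burnt)
Step 3: cell (4,0)='T' (+3 fires, +7 burnt)
Step 4: cell (4,0)='F' (+2 fires, +3 burnt)
  -> target ignites at step 4
Step 5: cell (4,0)='.' (+1 fires, +2 burnt)
Step 6: cell (4,0)='.' (+0 fires, +1 burnt)
  fire out at step 6

4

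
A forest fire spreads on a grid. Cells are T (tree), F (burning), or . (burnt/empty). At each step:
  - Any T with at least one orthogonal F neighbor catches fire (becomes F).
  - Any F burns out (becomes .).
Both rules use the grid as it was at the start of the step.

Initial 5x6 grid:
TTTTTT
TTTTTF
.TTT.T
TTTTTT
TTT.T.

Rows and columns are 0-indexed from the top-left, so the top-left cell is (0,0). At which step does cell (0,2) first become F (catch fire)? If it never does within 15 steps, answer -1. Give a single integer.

Step 1: cell (0,2)='T' (+3 fires, +1 burnt)
Step 2: cell (0,2)='T' (+3 fires, +3 burnt)
Step 3: cell (0,2)='T' (+4 fires, +3 burnt)
Step 4: cell (0,2)='F' (+5 fires, +4 burnt)
  -> target ignites at step 4
Step 5: cell (0,2)='.' (+4 fires, +5 burnt)
Step 6: cell (0,2)='.' (+3 fires, +4 burnt)
Step 7: cell (0,2)='.' (+2 fires, +3 burnt)
Step 8: cell (0,2)='.' (+1 fires, +2 burnt)
Step 9: cell (0,2)='.' (+0 fires, +1 burnt)
  fire out at step 9

4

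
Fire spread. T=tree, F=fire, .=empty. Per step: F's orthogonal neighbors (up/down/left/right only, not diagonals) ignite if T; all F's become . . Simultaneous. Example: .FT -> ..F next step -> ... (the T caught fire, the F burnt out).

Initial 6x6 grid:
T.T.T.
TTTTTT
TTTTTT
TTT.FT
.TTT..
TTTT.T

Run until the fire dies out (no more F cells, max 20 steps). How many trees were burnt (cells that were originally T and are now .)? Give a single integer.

Answer: 26

Derivation:
Step 1: +2 fires, +1 burnt (F count now 2)
Step 2: +3 fires, +2 burnt (F count now 3)
Step 3: +4 fires, +3 burnt (F count now 4)
Step 4: +3 fires, +4 burnt (F count now 3)
Step 5: +5 fires, +3 burnt (F count now 5)
Step 6: +5 fires, +5 burnt (F count now 5)
Step 7: +3 fires, +5 burnt (F count now 3)
Step 8: +1 fires, +3 burnt (F count now 1)
Step 9: +0 fires, +1 burnt (F count now 0)
Fire out after step 9
Initially T: 27, now '.': 35
Total burnt (originally-T cells now '.'): 26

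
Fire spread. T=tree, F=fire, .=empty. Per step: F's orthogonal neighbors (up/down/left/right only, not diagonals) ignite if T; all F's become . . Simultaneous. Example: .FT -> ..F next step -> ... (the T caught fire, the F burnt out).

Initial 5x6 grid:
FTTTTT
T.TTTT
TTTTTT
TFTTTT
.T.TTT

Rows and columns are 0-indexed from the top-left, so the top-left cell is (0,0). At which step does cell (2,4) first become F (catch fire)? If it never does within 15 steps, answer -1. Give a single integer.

Step 1: cell (2,4)='T' (+6 fires, +2 burnt)
Step 2: cell (2,4)='T' (+4 fires, +6 burnt)
Step 3: cell (2,4)='T' (+5 fires, +4 burnt)
Step 4: cell (2,4)='F' (+5 fires, +5 burnt)
  -> target ignites at step 4
Step 5: cell (2,4)='.' (+4 fires, +5 burnt)
Step 6: cell (2,4)='.' (+1 fires, +4 burnt)
Step 7: cell (2,4)='.' (+0 fires, +1 burnt)
  fire out at step 7

4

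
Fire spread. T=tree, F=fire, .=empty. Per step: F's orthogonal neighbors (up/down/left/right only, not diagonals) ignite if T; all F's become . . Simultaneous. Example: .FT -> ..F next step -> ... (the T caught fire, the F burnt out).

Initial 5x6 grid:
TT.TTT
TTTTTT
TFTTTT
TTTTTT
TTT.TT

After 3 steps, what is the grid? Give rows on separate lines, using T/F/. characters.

Step 1: 4 trees catch fire, 1 burn out
  TT.TTT
  TFTTTT
  F.FTTT
  TFTTTT
  TTT.TT
Step 2: 7 trees catch fire, 4 burn out
  TF.TTT
  F.FTTT
  ...FTT
  F.FTTT
  TFT.TT
Step 3: 6 trees catch fire, 7 burn out
  F..TTT
  ...FTT
  ....FT
  ...FTT
  F.F.TT

F..TTT
...FTT
....FT
...FTT
F.F.TT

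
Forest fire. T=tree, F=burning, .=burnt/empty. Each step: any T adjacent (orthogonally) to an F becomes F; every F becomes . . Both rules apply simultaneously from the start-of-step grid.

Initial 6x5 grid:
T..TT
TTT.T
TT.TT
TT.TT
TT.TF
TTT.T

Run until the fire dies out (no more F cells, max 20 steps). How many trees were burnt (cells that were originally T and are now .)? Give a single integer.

Step 1: +3 fires, +1 burnt (F count now 3)
Step 2: +2 fires, +3 burnt (F count now 2)
Step 3: +2 fires, +2 burnt (F count now 2)
Step 4: +1 fires, +2 burnt (F count now 1)
Step 5: +1 fires, +1 burnt (F count now 1)
Step 6: +0 fires, +1 burnt (F count now 0)
Fire out after step 6
Initially T: 22, now '.': 17
Total burnt (originally-T cells now '.'): 9

Answer: 9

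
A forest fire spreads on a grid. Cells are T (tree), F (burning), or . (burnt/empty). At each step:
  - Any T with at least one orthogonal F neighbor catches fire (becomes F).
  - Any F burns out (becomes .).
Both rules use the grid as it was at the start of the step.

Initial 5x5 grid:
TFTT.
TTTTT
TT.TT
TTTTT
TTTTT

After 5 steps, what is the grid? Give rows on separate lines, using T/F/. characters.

Step 1: 3 trees catch fire, 1 burn out
  F.FT.
  TFTTT
  TT.TT
  TTTTT
  TTTTT
Step 2: 4 trees catch fire, 3 burn out
  ...F.
  F.FTT
  TF.TT
  TTTTT
  TTTTT
Step 3: 3 trees catch fire, 4 burn out
  .....
  ...FT
  F..TT
  TFTTT
  TTTTT
Step 4: 5 trees catch fire, 3 burn out
  .....
  ....F
  ...FT
  F.FTT
  TFTTT
Step 5: 4 trees catch fire, 5 burn out
  .....
  .....
  ....F
  ...FT
  F.FTT

.....
.....
....F
...FT
F.FTT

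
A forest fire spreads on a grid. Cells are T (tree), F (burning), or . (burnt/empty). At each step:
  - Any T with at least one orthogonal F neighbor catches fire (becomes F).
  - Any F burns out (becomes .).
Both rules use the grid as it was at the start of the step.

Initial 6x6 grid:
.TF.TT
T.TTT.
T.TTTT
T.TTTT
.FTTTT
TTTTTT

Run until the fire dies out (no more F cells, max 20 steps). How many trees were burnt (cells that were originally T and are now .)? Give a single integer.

Answer: 24

Derivation:
Step 1: +4 fires, +2 burnt (F count now 4)
Step 2: +6 fires, +4 burnt (F count now 6)
Step 3: +5 fires, +6 burnt (F count now 5)
Step 4: +5 fires, +5 burnt (F count now 5)
Step 5: +4 fires, +5 burnt (F count now 4)
Step 6: +0 fires, +4 burnt (F count now 0)
Fire out after step 6
Initially T: 27, now '.': 33
Total burnt (originally-T cells now '.'): 24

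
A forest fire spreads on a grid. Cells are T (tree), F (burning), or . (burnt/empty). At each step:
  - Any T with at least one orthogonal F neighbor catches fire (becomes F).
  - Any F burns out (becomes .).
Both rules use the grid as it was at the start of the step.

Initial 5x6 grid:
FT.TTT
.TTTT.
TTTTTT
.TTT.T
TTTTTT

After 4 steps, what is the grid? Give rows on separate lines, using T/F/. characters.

Step 1: 1 trees catch fire, 1 burn out
  .F.TTT
  .TTTT.
  TTTTTT
  .TTT.T
  TTTTTT
Step 2: 1 trees catch fire, 1 burn out
  ...TTT
  .FTTT.
  TTTTTT
  .TTT.T
  TTTTTT
Step 3: 2 trees catch fire, 1 burn out
  ...TTT
  ..FTT.
  TFTTTT
  .TTT.T
  TTTTTT
Step 4: 4 trees catch fire, 2 burn out
  ...TTT
  ...FT.
  F.FTTT
  .FTT.T
  TTTTTT

...TTT
...FT.
F.FTTT
.FTT.T
TTTTTT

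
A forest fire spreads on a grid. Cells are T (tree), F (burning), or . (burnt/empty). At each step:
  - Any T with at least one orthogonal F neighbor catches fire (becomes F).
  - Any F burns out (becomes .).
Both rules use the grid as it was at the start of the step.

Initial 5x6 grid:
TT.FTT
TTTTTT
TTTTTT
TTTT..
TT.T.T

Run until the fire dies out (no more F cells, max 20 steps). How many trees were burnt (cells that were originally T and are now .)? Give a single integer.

Step 1: +2 fires, +1 burnt (F count now 2)
Step 2: +4 fires, +2 burnt (F count now 4)
Step 3: +5 fires, +4 burnt (F count now 5)
Step 4: +6 fires, +5 burnt (F count now 6)
Step 5: +3 fires, +6 burnt (F count now 3)
Step 6: +2 fires, +3 burnt (F count now 2)
Step 7: +1 fires, +2 burnt (F count now 1)
Step 8: +0 fires, +1 burnt (F count now 0)
Fire out after step 8
Initially T: 24, now '.': 29
Total burnt (originally-T cells now '.'): 23

Answer: 23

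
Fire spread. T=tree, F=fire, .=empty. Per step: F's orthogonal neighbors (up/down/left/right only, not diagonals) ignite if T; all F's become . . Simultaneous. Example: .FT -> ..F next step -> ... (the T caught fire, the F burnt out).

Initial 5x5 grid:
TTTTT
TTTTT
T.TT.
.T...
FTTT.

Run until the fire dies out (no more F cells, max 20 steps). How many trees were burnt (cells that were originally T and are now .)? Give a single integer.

Answer: 4

Derivation:
Step 1: +1 fires, +1 burnt (F count now 1)
Step 2: +2 fires, +1 burnt (F count now 2)
Step 3: +1 fires, +2 burnt (F count now 1)
Step 4: +0 fires, +1 burnt (F count now 0)
Fire out after step 4
Initially T: 17, now '.': 12
Total burnt (originally-T cells now '.'): 4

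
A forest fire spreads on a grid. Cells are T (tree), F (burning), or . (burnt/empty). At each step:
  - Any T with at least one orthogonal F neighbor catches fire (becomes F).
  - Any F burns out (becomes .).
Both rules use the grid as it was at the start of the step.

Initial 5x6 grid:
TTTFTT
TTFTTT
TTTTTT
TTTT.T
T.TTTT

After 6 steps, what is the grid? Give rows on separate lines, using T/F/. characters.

Step 1: 5 trees catch fire, 2 burn out
  TTF.FT
  TF.FTT
  TTFTTT
  TTTT.T
  T.TTTT
Step 2: 7 trees catch fire, 5 burn out
  TF...F
  F...FT
  TF.FTT
  TTFT.T
  T.TTTT
Step 3: 7 trees catch fire, 7 burn out
  F.....
  .....F
  F...FT
  TF.F.T
  T.FTTT
Step 4: 3 trees catch fire, 7 burn out
  ......
  ......
  .....F
  F....T
  T..FTT
Step 5: 3 trees catch fire, 3 burn out
  ......
  ......
  ......
  .....F
  F...FT
Step 6: 1 trees catch fire, 3 burn out
  ......
  ......
  ......
  ......
  .....F

......
......
......
......
.....F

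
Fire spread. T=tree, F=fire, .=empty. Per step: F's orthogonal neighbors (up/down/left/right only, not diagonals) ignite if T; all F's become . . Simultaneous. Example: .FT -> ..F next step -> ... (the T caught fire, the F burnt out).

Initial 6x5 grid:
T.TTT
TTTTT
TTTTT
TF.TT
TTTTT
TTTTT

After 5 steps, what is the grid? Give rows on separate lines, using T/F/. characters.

Step 1: 3 trees catch fire, 1 burn out
  T.TTT
  TTTTT
  TFTTT
  F..TT
  TFTTT
  TTTTT
Step 2: 6 trees catch fire, 3 burn out
  T.TTT
  TFTTT
  F.FTT
  ...TT
  F.FTT
  TFTTT
Step 3: 6 trees catch fire, 6 burn out
  T.TTT
  F.FTT
  ...FT
  ...TT
  ...FT
  F.FTT
Step 4: 7 trees catch fire, 6 burn out
  F.FTT
  ...FT
  ....F
  ...FT
  ....F
  ...FT
Step 5: 4 trees catch fire, 7 burn out
  ...FT
  ....F
  .....
  ....F
  .....
  ....F

...FT
....F
.....
....F
.....
....F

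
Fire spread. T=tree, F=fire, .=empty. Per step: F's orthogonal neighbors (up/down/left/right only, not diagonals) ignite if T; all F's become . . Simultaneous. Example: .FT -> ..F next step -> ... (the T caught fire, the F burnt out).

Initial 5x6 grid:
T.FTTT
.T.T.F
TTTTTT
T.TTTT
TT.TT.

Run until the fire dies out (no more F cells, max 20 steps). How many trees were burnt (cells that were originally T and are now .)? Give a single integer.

Answer: 20

Derivation:
Step 1: +3 fires, +2 burnt (F count now 3)
Step 2: +4 fires, +3 burnt (F count now 4)
Step 3: +2 fires, +4 burnt (F count now 2)
Step 4: +3 fires, +2 burnt (F count now 3)
Step 5: +3 fires, +3 burnt (F count now 3)
Step 6: +2 fires, +3 burnt (F count now 2)
Step 7: +1 fires, +2 burnt (F count now 1)
Step 8: +1 fires, +1 burnt (F count now 1)
Step 9: +1 fires, +1 burnt (F count now 1)
Step 10: +0 fires, +1 burnt (F count now 0)
Fire out after step 10
Initially T: 21, now '.': 29
Total burnt (originally-T cells now '.'): 20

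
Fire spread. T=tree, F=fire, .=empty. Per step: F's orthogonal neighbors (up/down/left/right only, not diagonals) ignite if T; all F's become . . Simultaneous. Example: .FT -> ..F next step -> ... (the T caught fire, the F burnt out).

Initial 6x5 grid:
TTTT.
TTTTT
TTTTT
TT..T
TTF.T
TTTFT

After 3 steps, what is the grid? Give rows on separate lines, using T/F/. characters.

Step 1: 3 trees catch fire, 2 burn out
  TTTT.
  TTTTT
  TTTTT
  TT..T
  TF..T
  TTF.F
Step 2: 4 trees catch fire, 3 burn out
  TTTT.
  TTTTT
  TTTTT
  TF..T
  F...F
  TF...
Step 3: 4 trees catch fire, 4 burn out
  TTTT.
  TTTTT
  TFTTT
  F...F
  .....
  F....

TTTT.
TTTTT
TFTTT
F...F
.....
F....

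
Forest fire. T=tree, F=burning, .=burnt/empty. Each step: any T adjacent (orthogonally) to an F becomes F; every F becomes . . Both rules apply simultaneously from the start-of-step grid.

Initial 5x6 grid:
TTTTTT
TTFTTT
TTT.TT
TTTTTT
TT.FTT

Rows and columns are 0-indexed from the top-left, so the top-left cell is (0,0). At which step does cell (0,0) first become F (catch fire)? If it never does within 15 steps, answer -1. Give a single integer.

Step 1: cell (0,0)='T' (+6 fires, +2 burnt)
Step 2: cell (0,0)='T' (+8 fires, +6 burnt)
Step 3: cell (0,0)='F' (+7 fires, +8 burnt)
  -> target ignites at step 3
Step 4: cell (0,0)='.' (+4 fires, +7 burnt)
Step 5: cell (0,0)='.' (+1 fires, +4 burnt)
Step 6: cell (0,0)='.' (+0 fires, +1 burnt)
  fire out at step 6

3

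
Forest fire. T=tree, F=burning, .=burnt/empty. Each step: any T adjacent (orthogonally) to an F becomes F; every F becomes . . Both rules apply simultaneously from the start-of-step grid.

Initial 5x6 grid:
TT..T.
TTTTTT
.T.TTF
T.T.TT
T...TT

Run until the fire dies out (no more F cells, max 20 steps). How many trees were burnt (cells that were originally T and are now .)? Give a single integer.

Step 1: +3 fires, +1 burnt (F count now 3)
Step 2: +4 fires, +3 burnt (F count now 4)
Step 3: +3 fires, +4 burnt (F count now 3)
Step 4: +1 fires, +3 burnt (F count now 1)
Step 5: +1 fires, +1 burnt (F count now 1)
Step 6: +3 fires, +1 burnt (F count now 3)
Step 7: +1 fires, +3 burnt (F count now 1)
Step 8: +0 fires, +1 burnt (F count now 0)
Fire out after step 8
Initially T: 19, now '.': 27
Total burnt (originally-T cells now '.'): 16

Answer: 16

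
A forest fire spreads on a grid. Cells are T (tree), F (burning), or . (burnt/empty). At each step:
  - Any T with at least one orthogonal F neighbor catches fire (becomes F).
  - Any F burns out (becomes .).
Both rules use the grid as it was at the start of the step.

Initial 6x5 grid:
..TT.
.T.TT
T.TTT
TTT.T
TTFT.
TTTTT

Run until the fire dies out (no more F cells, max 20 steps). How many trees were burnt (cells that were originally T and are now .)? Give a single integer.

Answer: 20

Derivation:
Step 1: +4 fires, +1 burnt (F count now 4)
Step 2: +5 fires, +4 burnt (F count now 5)
Step 3: +4 fires, +5 burnt (F count now 4)
Step 4: +3 fires, +4 burnt (F count now 3)
Step 5: +3 fires, +3 burnt (F count now 3)
Step 6: +1 fires, +3 burnt (F count now 1)
Step 7: +0 fires, +1 burnt (F count now 0)
Fire out after step 7
Initially T: 21, now '.': 29
Total burnt (originally-T cells now '.'): 20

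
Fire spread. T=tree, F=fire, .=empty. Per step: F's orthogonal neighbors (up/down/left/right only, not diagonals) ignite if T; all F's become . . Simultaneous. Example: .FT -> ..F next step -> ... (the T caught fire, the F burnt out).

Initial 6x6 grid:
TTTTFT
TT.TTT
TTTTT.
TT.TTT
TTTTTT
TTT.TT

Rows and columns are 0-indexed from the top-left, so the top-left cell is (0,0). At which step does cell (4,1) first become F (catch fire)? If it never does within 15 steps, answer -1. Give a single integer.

Step 1: cell (4,1)='T' (+3 fires, +1 burnt)
Step 2: cell (4,1)='T' (+4 fires, +3 burnt)
Step 3: cell (4,1)='T' (+3 fires, +4 burnt)
Step 4: cell (4,1)='T' (+6 fires, +3 burnt)
Step 5: cell (4,1)='T' (+5 fires, +6 burnt)
Step 6: cell (4,1)='T' (+4 fires, +5 burnt)
Step 7: cell (4,1)='F' (+3 fires, +4 burnt)
  -> target ignites at step 7
Step 8: cell (4,1)='.' (+2 fires, +3 burnt)
Step 9: cell (4,1)='.' (+1 fires, +2 burnt)
Step 10: cell (4,1)='.' (+0 fires, +1 burnt)
  fire out at step 10

7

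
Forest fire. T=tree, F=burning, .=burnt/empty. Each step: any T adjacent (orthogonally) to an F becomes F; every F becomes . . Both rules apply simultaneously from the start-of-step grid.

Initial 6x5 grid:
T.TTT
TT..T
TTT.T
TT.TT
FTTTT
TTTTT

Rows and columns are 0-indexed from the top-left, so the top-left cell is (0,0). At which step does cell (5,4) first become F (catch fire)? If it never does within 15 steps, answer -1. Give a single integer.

Step 1: cell (5,4)='T' (+3 fires, +1 burnt)
Step 2: cell (5,4)='T' (+4 fires, +3 burnt)
Step 3: cell (5,4)='T' (+4 fires, +4 burnt)
Step 4: cell (5,4)='T' (+6 fires, +4 burnt)
Step 5: cell (5,4)='F' (+2 fires, +6 burnt)
  -> target ignites at step 5
Step 6: cell (5,4)='.' (+1 fires, +2 burnt)
Step 7: cell (5,4)='.' (+1 fires, +1 burnt)
Step 8: cell (5,4)='.' (+1 fires, +1 burnt)
Step 9: cell (5,4)='.' (+1 fires, +1 burnt)
Step 10: cell (5,4)='.' (+1 fires, +1 burnt)
Step 11: cell (5,4)='.' (+0 fires, +1 burnt)
  fire out at step 11

5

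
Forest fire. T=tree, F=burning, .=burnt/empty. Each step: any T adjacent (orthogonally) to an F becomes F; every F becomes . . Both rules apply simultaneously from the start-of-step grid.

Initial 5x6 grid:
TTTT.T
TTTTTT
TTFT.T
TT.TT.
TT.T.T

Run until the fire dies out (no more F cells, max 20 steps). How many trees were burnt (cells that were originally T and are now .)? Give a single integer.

Answer: 22

Derivation:
Step 1: +3 fires, +1 burnt (F count now 3)
Step 2: +6 fires, +3 burnt (F count now 6)
Step 3: +8 fires, +6 burnt (F count now 8)
Step 4: +3 fires, +8 burnt (F count now 3)
Step 5: +2 fires, +3 burnt (F count now 2)
Step 6: +0 fires, +2 burnt (F count now 0)
Fire out after step 6
Initially T: 23, now '.': 29
Total burnt (originally-T cells now '.'): 22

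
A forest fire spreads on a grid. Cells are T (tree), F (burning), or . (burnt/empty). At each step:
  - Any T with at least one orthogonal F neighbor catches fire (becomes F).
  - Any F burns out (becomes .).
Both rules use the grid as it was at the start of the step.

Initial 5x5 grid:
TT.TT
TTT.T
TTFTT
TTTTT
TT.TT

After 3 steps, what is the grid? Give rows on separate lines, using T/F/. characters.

Step 1: 4 trees catch fire, 1 burn out
  TT.TT
  TTF.T
  TF.FT
  TTFTT
  TT.TT
Step 2: 5 trees catch fire, 4 burn out
  TT.TT
  TF..T
  F...F
  TF.FT
  TT.TT
Step 3: 7 trees catch fire, 5 burn out
  TF.TT
  F...F
  .....
  F...F
  TF.FT

TF.TT
F...F
.....
F...F
TF.FT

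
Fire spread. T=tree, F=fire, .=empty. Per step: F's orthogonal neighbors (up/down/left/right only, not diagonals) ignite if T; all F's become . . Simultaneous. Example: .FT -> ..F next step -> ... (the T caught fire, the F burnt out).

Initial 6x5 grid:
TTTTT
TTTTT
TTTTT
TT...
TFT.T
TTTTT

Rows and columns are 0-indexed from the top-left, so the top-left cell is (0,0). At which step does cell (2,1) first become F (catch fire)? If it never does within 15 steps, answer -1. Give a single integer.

Step 1: cell (2,1)='T' (+4 fires, +1 burnt)
Step 2: cell (2,1)='F' (+4 fires, +4 burnt)
  -> target ignites at step 2
Step 3: cell (2,1)='.' (+4 fires, +4 burnt)
Step 4: cell (2,1)='.' (+5 fires, +4 burnt)
Step 5: cell (2,1)='.' (+5 fires, +5 burnt)
Step 6: cell (2,1)='.' (+2 fires, +5 burnt)
Step 7: cell (2,1)='.' (+1 fires, +2 burnt)
Step 8: cell (2,1)='.' (+0 fires, +1 burnt)
  fire out at step 8

2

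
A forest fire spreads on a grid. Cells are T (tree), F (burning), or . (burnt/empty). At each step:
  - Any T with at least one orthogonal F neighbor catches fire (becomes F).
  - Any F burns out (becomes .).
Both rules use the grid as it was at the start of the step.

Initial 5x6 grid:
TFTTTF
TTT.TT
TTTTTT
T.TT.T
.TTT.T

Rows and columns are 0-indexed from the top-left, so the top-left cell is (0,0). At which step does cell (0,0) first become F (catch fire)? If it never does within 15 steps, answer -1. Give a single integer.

Step 1: cell (0,0)='F' (+5 fires, +2 burnt)
  -> target ignites at step 1
Step 2: cell (0,0)='.' (+6 fires, +5 burnt)
Step 3: cell (0,0)='.' (+4 fires, +6 burnt)
Step 4: cell (0,0)='.' (+4 fires, +4 burnt)
Step 5: cell (0,0)='.' (+2 fires, +4 burnt)
Step 6: cell (0,0)='.' (+2 fires, +2 burnt)
Step 7: cell (0,0)='.' (+0 fires, +2 burnt)
  fire out at step 7

1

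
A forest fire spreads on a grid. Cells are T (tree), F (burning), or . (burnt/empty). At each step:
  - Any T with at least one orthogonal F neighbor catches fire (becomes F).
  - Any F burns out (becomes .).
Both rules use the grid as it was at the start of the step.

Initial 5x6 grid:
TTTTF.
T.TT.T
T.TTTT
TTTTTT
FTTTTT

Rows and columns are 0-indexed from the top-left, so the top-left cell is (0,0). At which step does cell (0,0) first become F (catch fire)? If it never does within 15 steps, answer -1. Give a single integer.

Step 1: cell (0,0)='T' (+3 fires, +2 burnt)
Step 2: cell (0,0)='T' (+5 fires, +3 burnt)
Step 3: cell (0,0)='T' (+6 fires, +5 burnt)
Step 4: cell (0,0)='F' (+5 fires, +6 burnt)
  -> target ignites at step 4
Step 5: cell (0,0)='.' (+3 fires, +5 burnt)
Step 6: cell (0,0)='.' (+2 fires, +3 burnt)
Step 7: cell (0,0)='.' (+0 fires, +2 burnt)
  fire out at step 7

4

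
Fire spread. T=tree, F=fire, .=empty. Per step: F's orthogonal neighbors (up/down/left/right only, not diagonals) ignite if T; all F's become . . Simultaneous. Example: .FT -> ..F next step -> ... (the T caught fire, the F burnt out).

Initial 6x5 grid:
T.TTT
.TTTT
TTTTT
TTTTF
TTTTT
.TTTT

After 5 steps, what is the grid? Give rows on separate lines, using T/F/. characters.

Step 1: 3 trees catch fire, 1 burn out
  T.TTT
  .TTTT
  TTTTF
  TTTF.
  TTTTF
  .TTTT
Step 2: 5 trees catch fire, 3 burn out
  T.TTT
  .TTTF
  TTTF.
  TTF..
  TTTF.
  .TTTF
Step 3: 6 trees catch fire, 5 burn out
  T.TTF
  .TTF.
  TTF..
  TF...
  TTF..
  .TTF.
Step 4: 6 trees catch fire, 6 burn out
  T.TF.
  .TF..
  TF...
  F....
  TF...
  .TF..
Step 5: 5 trees catch fire, 6 burn out
  T.F..
  .F...
  F....
  .....
  F....
  .F...

T.F..
.F...
F....
.....
F....
.F...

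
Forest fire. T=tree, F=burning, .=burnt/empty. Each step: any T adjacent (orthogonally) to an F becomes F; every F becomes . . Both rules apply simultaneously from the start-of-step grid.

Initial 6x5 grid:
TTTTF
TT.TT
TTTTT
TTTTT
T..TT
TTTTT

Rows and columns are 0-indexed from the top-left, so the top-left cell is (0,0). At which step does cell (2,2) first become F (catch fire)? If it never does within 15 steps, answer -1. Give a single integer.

Step 1: cell (2,2)='T' (+2 fires, +1 burnt)
Step 2: cell (2,2)='T' (+3 fires, +2 burnt)
Step 3: cell (2,2)='T' (+3 fires, +3 burnt)
Step 4: cell (2,2)='F' (+5 fires, +3 burnt)
  -> target ignites at step 4
Step 5: cell (2,2)='.' (+5 fires, +5 burnt)
Step 6: cell (2,2)='.' (+3 fires, +5 burnt)
Step 7: cell (2,2)='.' (+2 fires, +3 burnt)
Step 8: cell (2,2)='.' (+2 fires, +2 burnt)
Step 9: cell (2,2)='.' (+1 fires, +2 burnt)
Step 10: cell (2,2)='.' (+0 fires, +1 burnt)
  fire out at step 10

4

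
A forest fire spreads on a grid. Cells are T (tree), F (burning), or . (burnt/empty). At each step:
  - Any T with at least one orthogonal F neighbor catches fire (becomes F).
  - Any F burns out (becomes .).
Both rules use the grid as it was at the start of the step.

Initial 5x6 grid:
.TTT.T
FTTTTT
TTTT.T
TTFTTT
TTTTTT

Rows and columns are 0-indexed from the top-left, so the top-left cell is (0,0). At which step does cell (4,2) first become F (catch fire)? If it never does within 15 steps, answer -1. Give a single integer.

Step 1: cell (4,2)='F' (+6 fires, +2 burnt)
  -> target ignites at step 1
Step 2: cell (4,2)='.' (+8 fires, +6 burnt)
Step 3: cell (4,2)='.' (+5 fires, +8 burnt)
Step 4: cell (4,2)='.' (+4 fires, +5 burnt)
Step 5: cell (4,2)='.' (+1 fires, +4 burnt)
Step 6: cell (4,2)='.' (+1 fires, +1 burnt)
Step 7: cell (4,2)='.' (+0 fires, +1 burnt)
  fire out at step 7

1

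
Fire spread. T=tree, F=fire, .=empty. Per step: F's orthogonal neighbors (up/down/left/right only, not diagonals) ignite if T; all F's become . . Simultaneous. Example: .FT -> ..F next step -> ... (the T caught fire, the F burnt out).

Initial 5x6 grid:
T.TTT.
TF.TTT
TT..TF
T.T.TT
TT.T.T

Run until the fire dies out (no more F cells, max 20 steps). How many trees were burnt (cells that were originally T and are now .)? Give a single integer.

Answer: 17

Derivation:
Step 1: +5 fires, +2 burnt (F count now 5)
Step 2: +5 fires, +5 burnt (F count now 5)
Step 3: +3 fires, +5 burnt (F count now 3)
Step 4: +2 fires, +3 burnt (F count now 2)
Step 5: +2 fires, +2 burnt (F count now 2)
Step 6: +0 fires, +2 burnt (F count now 0)
Fire out after step 6
Initially T: 19, now '.': 28
Total burnt (originally-T cells now '.'): 17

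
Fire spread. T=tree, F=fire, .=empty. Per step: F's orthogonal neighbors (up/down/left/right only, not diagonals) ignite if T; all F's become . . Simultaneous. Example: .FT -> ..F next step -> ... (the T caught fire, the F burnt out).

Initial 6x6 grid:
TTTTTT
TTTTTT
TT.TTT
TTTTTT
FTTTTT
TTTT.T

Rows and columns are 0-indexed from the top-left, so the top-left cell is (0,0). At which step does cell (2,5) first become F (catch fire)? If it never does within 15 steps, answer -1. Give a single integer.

Step 1: cell (2,5)='T' (+3 fires, +1 burnt)
Step 2: cell (2,5)='T' (+4 fires, +3 burnt)
Step 3: cell (2,5)='T' (+5 fires, +4 burnt)
Step 4: cell (2,5)='T' (+5 fires, +5 burnt)
Step 5: cell (2,5)='T' (+5 fires, +5 burnt)
Step 6: cell (2,5)='T' (+5 fires, +5 burnt)
Step 7: cell (2,5)='F' (+3 fires, +5 burnt)
  -> target ignites at step 7
Step 8: cell (2,5)='.' (+2 fires, +3 burnt)
Step 9: cell (2,5)='.' (+1 fires, +2 burnt)
Step 10: cell (2,5)='.' (+0 fires, +1 burnt)
  fire out at step 10

7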